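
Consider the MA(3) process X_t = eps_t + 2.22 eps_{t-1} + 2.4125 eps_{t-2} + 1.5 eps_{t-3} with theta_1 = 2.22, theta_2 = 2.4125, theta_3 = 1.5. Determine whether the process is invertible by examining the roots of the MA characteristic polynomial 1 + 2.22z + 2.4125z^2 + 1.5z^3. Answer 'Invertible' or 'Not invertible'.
\text{Not invertible}

The MA(q) characteristic polynomial is P(z) = 1 + 2.22z + 2.4125z^2 + 1.5z^3.
Invertibility requires all roots to lie outside the unit circle, i.e. |z| > 1 for every root.
Degree 3: look for a simple real root z0 first, then factor out (1 - z/z0) and solve the remaining quadratic.
Testing z0 = -0.8: P(-0.8) = 1 + (2.22)(-0.8) + (2.4125)(-0.8)^2 + (1.5)(-0.8)^3
  = 1 + (-1.776) + (1.544) + (-0.768) = 0.  So z_0 = -0.8 is a root, |z_0| = 0.8.
Divide out the factor (1 + 1.25 z) = (1 - z/z0) (since 1/z0 = -1.25):
  P(z) = (1 + 1.25 z)(1 + (0.97) z + (1.2) z^2)
  [check: z-coef 0.97 - (-1.25) = 2.22; z^2-coef 1.2 - (-1.25)(0.97) = 2.4125; z^3-coef -(-1.25)(1.2) = 1.5.]
Remaining roots from the quadratic factor 1 + (0.97) z + (1.2) z^2:
  Set 1 + (0.97) z + (1.2) z^2 = 0, i.e. a z^2 + b z + c = 0 with a = 1.2, b = 0.97, c = 1.
  Discriminant D = b^2 - 4ac = (0.97)^2 - 4*(1.2)*1 = 0.9409 - (4.8) = -3.8591.
  D < 0, so the roots are the complex-conjugate pair z = (-b +/- i sqrt(-D)) / (2a) = -0.4042 +/- 0.8185i.
  For a conjugate pair |z|^2 = z * conj(z) = (product of roots) = c/a = 1/(1.2) = 0.833333, so |z| = sqrt(0.833333) = 0.9129 for both roots.
Moduli of all roots: 0.8000, 0.9129, 0.9129.
All moduli strictly greater than 1? No.
Verdict: Not invertible.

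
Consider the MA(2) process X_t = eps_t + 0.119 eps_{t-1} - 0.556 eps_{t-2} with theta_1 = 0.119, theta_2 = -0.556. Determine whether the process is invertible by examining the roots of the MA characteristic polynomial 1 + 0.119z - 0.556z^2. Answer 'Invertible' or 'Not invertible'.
\text{Invertible}

The MA(q) characteristic polynomial is P(z) = 1 + 0.119z - 0.556z^2.
Invertibility requires all roots to lie outside the unit circle, i.e. |z| > 1 for every root.
Set 1 + (0.119) z + (-0.556) z^2 = 0, i.e. a z^2 + b z + c = 0 with a = -0.556, b = 0.119, c = 1.
Discriminant D = b^2 - 4ac = (0.119)^2 - 4*(-0.556)*1 = 0.014161 - (-2.224) = 2.238161.
D >= 0, so the roots are real: z = (-b +/- sqrt(D)) / (2a) = (-0.119 +/- 1.496048) / (-1.112).
  z_1 = (-0.119 + 1.496048) / (-1.112) = -1.2384,   |z_1| = 1.2384.
  z_2 = (-0.119 - 1.496048) / (-1.112) = 1.4524,   |z_2| = 1.4524.
Moduli of all roots: 1.2384, 1.4524.
All moduli strictly greater than 1? Yes.
Verdict: Invertible.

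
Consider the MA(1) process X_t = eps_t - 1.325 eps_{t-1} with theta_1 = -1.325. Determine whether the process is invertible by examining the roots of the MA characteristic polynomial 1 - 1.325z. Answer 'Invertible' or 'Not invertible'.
\text{Not invertible}

The MA(q) characteristic polynomial is P(z) = 1 - 1.325z.
Invertibility requires all roots to lie outside the unit circle, i.e. |z| > 1 for every root.
This is linear in z: 1 + (-1.325) z = 0  =>  z = -1/(-1.325) = 0.754717,  |z| = 0.754717.
Moduli of all roots: 0.7547.
All moduli strictly greater than 1? No.
Verdict: Not invertible.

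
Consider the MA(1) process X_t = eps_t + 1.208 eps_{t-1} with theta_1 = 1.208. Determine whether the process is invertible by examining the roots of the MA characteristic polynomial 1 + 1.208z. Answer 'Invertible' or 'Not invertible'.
\text{Not invertible}

The MA(q) characteristic polynomial is P(z) = 1 + 1.208z.
Invertibility requires all roots to lie outside the unit circle, i.e. |z| > 1 for every root.
This is linear in z: 1 + (1.208) z = 0  =>  z = -1/(1.208) = -0.827815,  |z| = 0.827815.
Moduli of all roots: 0.8278.
All moduli strictly greater than 1? No.
Verdict: Not invertible.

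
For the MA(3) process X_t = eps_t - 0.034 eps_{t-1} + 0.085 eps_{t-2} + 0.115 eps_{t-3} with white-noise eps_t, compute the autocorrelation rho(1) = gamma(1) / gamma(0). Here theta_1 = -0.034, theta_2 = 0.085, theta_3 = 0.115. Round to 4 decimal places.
\rho(1) = -0.0265

For an MA(q) process with theta_0 = 1, the autocovariance is
  gamma(k) = sigma^2 * sum_{i=0..q-k} theta_i * theta_{i+k},
and rho(k) = gamma(k) / gamma(0). Sigma^2 cancels.
  numerator   = (1)*(-0.034) + (-0.034)*(0.085) + (0.085)*(0.115) = -0.027115.
  denominator = (1)^2 + (-0.034)^2 + (0.085)^2 + (0.115)^2 = 1.021606.
  rho(1) = -0.027115 / 1.021606 = -0.0265.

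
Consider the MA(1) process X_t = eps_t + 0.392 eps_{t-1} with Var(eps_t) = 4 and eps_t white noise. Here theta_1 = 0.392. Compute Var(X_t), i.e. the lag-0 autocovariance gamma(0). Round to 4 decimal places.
\gamma(0) = 4.6147

For an MA(q) process X_t = eps_t + sum_i theta_i eps_{t-i} with
Var(eps_t) = sigma^2, the variance is
  gamma(0) = sigma^2 * (1 + sum_i theta_i^2).
  sum_i theta_i^2 = (0.392)^2 = 0.153664.
  gamma(0) = 4 * (1 + 0.153664) = 4 * 1.153664 = 4.614656, which rounds to 4.6147.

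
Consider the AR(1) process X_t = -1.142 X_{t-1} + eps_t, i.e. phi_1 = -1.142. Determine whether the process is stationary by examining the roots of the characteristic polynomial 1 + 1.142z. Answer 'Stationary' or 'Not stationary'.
\text{Not stationary}

The AR(p) characteristic polynomial is P(z) = 1 + 1.142z.
Stationarity requires all roots to lie outside the unit circle, i.e. |z| > 1 for every root.
This is linear in z: 1 + (1.142) z = 0  =>  z = -1/(1.142) = -0.875657,  |z| = 0.875657.
Moduli of all roots: 0.8757.
All moduli strictly greater than 1? No.
Verdict: Not stationary.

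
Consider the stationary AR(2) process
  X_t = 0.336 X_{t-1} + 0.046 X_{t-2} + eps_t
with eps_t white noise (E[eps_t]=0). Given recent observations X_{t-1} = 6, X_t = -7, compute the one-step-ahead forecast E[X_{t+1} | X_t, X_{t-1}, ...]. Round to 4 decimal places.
E[X_{t+1} \mid \mathcal F_t] = -2.0760

For an AR(p) model X_t = c + sum_i phi_i X_{t-i} + eps_t, the
one-step-ahead conditional mean is
  E[X_{t+1} | X_t, ...] = c + sum_i phi_i X_{t+1-i}.
Substitute known values:
  E[X_{t+1} | ...] = (0.336) * (-7) + (0.046) * (6)
                   = -2.0760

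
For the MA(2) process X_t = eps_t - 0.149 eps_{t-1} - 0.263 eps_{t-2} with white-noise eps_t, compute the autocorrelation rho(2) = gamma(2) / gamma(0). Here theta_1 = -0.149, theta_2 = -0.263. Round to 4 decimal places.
\rho(2) = -0.2410

For an MA(q) process with theta_0 = 1, the autocovariance is
  gamma(k) = sigma^2 * sum_{i=0..q-k} theta_i * theta_{i+k},
and rho(k) = gamma(k) / gamma(0). Sigma^2 cancels.
  numerator   = (1)*(-0.263) = -0.263.
  denominator = (1)^2 + (-0.149)^2 + (-0.263)^2 = 1.09137.
  rho(2) = -0.263 / 1.09137 = -0.2410.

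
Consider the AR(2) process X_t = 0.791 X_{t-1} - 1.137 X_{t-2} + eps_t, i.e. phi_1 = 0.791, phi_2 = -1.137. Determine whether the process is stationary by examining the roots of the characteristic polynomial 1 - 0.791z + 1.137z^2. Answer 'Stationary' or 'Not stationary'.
\text{Not stationary}

The AR(p) characteristic polynomial is P(z) = 1 - 0.791z + 1.137z^2.
Stationarity requires all roots to lie outside the unit circle, i.e. |z| > 1 for every root.
Set 1 + (-0.791) z + (1.137) z^2 = 0, i.e. a z^2 + b z + c = 0 with a = 1.137, b = -0.791, c = 1.
Discriminant D = b^2 - 4ac = (-0.791)^2 - 4*(1.137)*1 = 0.625681 - (4.548) = -3.922319.
D < 0, so the roots are the complex-conjugate pair z = (-b +/- i sqrt(-D)) / (2a) = 0.3478 +/- 0.8709i.
For a conjugate pair |z|^2 = z * conj(z) = (product of roots) = c/a = 1/(1.137) = 0.879507, so |z| = sqrt(0.879507) = 0.9378 for both roots.
Moduli of all roots: 0.9378, 0.9378.
All moduli strictly greater than 1? No.
Verdict: Not stationary.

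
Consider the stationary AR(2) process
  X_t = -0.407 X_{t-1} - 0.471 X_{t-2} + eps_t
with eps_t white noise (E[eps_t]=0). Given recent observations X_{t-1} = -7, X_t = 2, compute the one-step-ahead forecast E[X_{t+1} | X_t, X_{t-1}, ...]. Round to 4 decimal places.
E[X_{t+1} \mid \mathcal F_t] = 2.4830

For an AR(p) model X_t = c + sum_i phi_i X_{t-i} + eps_t, the
one-step-ahead conditional mean is
  E[X_{t+1} | X_t, ...] = c + sum_i phi_i X_{t+1-i}.
Substitute known values:
  E[X_{t+1} | ...] = (-0.407) * (2) + (-0.471) * (-7)
                   = 2.4830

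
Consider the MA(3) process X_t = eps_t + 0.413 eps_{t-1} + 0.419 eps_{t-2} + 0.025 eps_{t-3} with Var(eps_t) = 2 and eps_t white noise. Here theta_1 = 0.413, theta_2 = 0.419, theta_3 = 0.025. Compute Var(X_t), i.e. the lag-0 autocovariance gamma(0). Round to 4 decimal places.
\gamma(0) = 2.6935

For an MA(q) process X_t = eps_t + sum_i theta_i eps_{t-i} with
Var(eps_t) = sigma^2, the variance is
  gamma(0) = sigma^2 * (1 + sum_i theta_i^2).
  sum_i theta_i^2 = (0.413)^2 + (0.419)^2 + (0.025)^2 = 0.170569 + 0.175561 + 0.000625 = 0.346755.
  gamma(0) = 2 * (1 + 0.346755) = 2 * 1.346755 = 2.69351, which rounds to 2.6935.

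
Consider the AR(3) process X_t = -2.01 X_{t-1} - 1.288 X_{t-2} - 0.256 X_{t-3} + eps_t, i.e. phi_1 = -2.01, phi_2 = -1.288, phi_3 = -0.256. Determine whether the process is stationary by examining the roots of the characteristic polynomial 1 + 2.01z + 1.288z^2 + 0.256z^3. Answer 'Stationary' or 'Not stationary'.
\text{Stationary}

The AR(p) characteristic polynomial is P(z) = 1 + 2.01z + 1.288z^2 + 0.256z^3.
Stationarity requires all roots to lie outside the unit circle, i.e. |z| > 1 for every root.
Degree 3: look for a simple real root z0 first, then factor out (1 - z/z0) and solve the remaining quadratic.
Testing z0 = -1.25: P(-1.25) = 1 + (2.01)(-1.25) + (1.288)(-1.25)^2 + (0.256)(-1.25)^3
  = 1 + (-2.5125) + (2.0125) + (-0.5) = 0.  So z_0 = -1.25 is a root, |z_0| = 1.25.
Divide out the factor (1 + 0.8 z) = (1 - z/z0) (since 1/z0 = -0.8):
  P(z) = (1 + 0.8 z)(1 + (1.21) z + (0.32) z^2)
  [check: z-coef 1.21 - (-0.8) = 2.01; z^2-coef 0.32 - (-0.8)(1.21) = 1.288; z^3-coef -(-0.8)(0.32) = 0.256.]
Remaining roots from the quadratic factor 1 + (1.21) z + (0.32) z^2:
  Set 1 + (1.21) z + (0.32) z^2 = 0, i.e. a z^2 + b z + c = 0 with a = 0.32, b = 1.21, c = 1.
  Discriminant D = b^2 - 4ac = (1.21)^2 - 4*(0.32)*1 = 1.4641 - (1.28) = 0.1841.
  D >= 0, so the roots are real: z = (-b +/- sqrt(D)) / (2a) = (-1.21 +/- 0.429069) / (0.64).
    z_1 = (-1.21 + 0.429069) / (0.64) = -1.2202,   |z_1| = 1.2202.
    z_2 = (-1.21 - 0.429069) / (0.64) = -2.561,   |z_2| = 2.561.
Moduli of all roots: 1.2500, 1.2202, 2.5610.
All moduli strictly greater than 1? Yes.
Verdict: Stationary.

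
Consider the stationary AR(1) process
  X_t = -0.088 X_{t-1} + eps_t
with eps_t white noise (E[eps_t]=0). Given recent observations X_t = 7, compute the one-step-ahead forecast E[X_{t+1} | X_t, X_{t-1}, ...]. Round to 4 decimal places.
E[X_{t+1} \mid \mathcal F_t] = -0.6160

For an AR(p) model X_t = c + sum_i phi_i X_{t-i} + eps_t, the
one-step-ahead conditional mean is
  E[X_{t+1} | X_t, ...] = c + sum_i phi_i X_{t+1-i}.
Substitute known values:
  E[X_{t+1} | ...] = (-0.088) * (7)
                   = -0.6160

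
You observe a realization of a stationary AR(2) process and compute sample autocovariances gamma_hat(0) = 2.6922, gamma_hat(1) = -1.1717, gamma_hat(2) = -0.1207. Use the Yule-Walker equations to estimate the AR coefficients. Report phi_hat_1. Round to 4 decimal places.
\hat\phi_{1} = -0.5610

The Yule-Walker equations for an AR(p) process read, in matrix form,
  Gamma_p phi = r_p,   with   (Gamma_p)_{ij} = gamma(|i - j|),
                       (r_p)_i = gamma(i),   i,j = 1..p.
Substitute the sample gammas (Toeplitz matrix and right-hand side of size 2):
  Gamma_p = [[2.6922, -1.1717], [-1.1717, 2.6922]]
  r_p     = [-1.1717, -0.1207]
Written out:
  2.6922 phi_1 - 1.1717 phi_2 = -1.1717
  -1.1717 phi_1 + 2.6922 phi_2 = -0.1207
Solve by Cramer's rule:
  det = gamma(0)^2 - gamma(1)^2 = (2.6922)^2 - (-1.1717)^2 = 7.24794084 - 1.37288089 = 5.87505995
  phi_hat_1 = [gamma(1) gamma(0) - gamma(1) gamma(2)] / det = [(-1.1717)(2.6922) - (-1.1717)(-0.1207)] / 5.87505995 = -3.29587493 / 5.87505995 = -0.561
  phi_hat_2 = [gamma(0) gamma(2) - gamma(1)^2] / det = [(2.6922)(-0.1207) - (-1.1717)^2] / 5.87505995 = -1.69782943 / 5.87505995 = -0.289
So phi_hat = [-0.5610, -0.2890].
Therefore phi_hat_1 = -0.5610.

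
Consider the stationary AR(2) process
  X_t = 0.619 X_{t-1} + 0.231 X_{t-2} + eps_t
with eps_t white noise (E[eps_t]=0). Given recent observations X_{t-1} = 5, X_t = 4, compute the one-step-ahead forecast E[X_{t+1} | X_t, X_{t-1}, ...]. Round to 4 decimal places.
E[X_{t+1} \mid \mathcal F_t] = 3.6310

For an AR(p) model X_t = c + sum_i phi_i X_{t-i} + eps_t, the
one-step-ahead conditional mean is
  E[X_{t+1} | X_t, ...] = c + sum_i phi_i X_{t+1-i}.
Substitute known values:
  E[X_{t+1} | ...] = (0.619) * (4) + (0.231) * (5)
                   = 3.6310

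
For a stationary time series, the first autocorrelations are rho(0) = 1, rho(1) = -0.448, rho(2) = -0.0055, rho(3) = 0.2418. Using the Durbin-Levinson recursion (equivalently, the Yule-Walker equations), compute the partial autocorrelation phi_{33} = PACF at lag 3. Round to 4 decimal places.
\phi_{33} = 0.1650

The PACF at lag k is phi_{kk}, the last component of the solution
to the Yule-Walker system G_k phi = r_k where
  (G_k)_{ij} = rho(|i - j|), (r_k)_i = rho(i), i,j = 1..k.
Equivalently, Durbin-Levinson gives phi_{kk} iteratively:
  phi_{11} = rho(1)
  phi_{kk} = [rho(k) - sum_{j=1..k-1} phi_{k-1,j} rho(k-j)]
            / [1 - sum_{j=1..k-1} phi_{k-1,j} rho(j)],
  phi_{k,j} = phi_{k-1,j} - phi_{kk} phi_{k-1,k-j},  j = 1..k-1.
Step k = 1:
  phi_11 = rho(1) = -0.448.
Step k = 2:
  phi_22 = [rho(2) - phi_11 rho(1)] / [1 - phi_11 rho(1)] = [-0.0055 - (-0.448)(-0.448)] / [1 - (-0.448)(-0.448)]
         = -0.206204 / 0.799296 = -0.257982.
  Update: phi_21 = phi_11 - phi_22 phi_11 = -0.448 - (-0.257982)(-0.448) = -0.563576.
Step k = 3:
  phi_33 = [rho(3) - phi_21 rho(2) - phi_22 rho(1)] / [1 - phi_21 rho(1) - phi_22 rho(2)]
    numerator   = 0.2418 - (-0.563576)(-0.0055) - (-0.257982)(-0.448) = 0.12312439
    denominator = 1 - (-0.563576)(-0.448) - (-0.257982)(-0.0055) = 0.74609907
  phi_33 = 0.12312439 / 0.74609907 = 0.165.
Therefore phi_{33} = 0.1650.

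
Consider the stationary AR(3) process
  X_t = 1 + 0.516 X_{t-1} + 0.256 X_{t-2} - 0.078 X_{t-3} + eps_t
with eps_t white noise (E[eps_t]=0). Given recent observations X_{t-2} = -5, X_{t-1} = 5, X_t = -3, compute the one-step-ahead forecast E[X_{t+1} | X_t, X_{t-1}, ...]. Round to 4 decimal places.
E[X_{t+1} \mid \mathcal F_t] = 1.1220

For an AR(p) model X_t = c + sum_i phi_i X_{t-i} + eps_t, the
one-step-ahead conditional mean is
  E[X_{t+1} | X_t, ...] = c + sum_i phi_i X_{t+1-i}.
Substitute known values:
  E[X_{t+1} | ...] = 1 + (0.516) * (-3) + (0.256) * (5) + (-0.078) * (-5)
                   = 1.1220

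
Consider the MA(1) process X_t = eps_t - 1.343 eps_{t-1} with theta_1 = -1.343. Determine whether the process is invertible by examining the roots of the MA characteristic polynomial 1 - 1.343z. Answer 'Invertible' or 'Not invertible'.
\text{Not invertible}

The MA(q) characteristic polynomial is P(z) = 1 - 1.343z.
Invertibility requires all roots to lie outside the unit circle, i.e. |z| > 1 for every root.
This is linear in z: 1 + (-1.343) z = 0  =>  z = -1/(-1.343) = 0.744602,  |z| = 0.744602.
Moduli of all roots: 0.7446.
All moduli strictly greater than 1? No.
Verdict: Not invertible.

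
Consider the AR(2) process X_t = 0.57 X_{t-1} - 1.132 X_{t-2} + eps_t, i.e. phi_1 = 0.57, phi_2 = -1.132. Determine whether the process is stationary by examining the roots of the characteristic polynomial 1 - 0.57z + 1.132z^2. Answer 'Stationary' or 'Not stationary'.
\text{Not stationary}

The AR(p) characteristic polynomial is P(z) = 1 - 0.57z + 1.132z^2.
Stationarity requires all roots to lie outside the unit circle, i.e. |z| > 1 for every root.
Set 1 + (-0.57) z + (1.132) z^2 = 0, i.e. a z^2 + b z + c = 0 with a = 1.132, b = -0.57, c = 1.
Discriminant D = b^2 - 4ac = (-0.57)^2 - 4*(1.132)*1 = 0.3249 - (4.528) = -4.2031.
D < 0, so the roots are the complex-conjugate pair z = (-b +/- i sqrt(-D)) / (2a) = 0.2518 +/- 0.9055i.
For a conjugate pair |z|^2 = z * conj(z) = (product of roots) = c/a = 1/(1.132) = 0.883392, so |z| = sqrt(0.883392) = 0.9399 for both roots.
Moduli of all roots: 0.9399, 0.9399.
All moduli strictly greater than 1? No.
Verdict: Not stationary.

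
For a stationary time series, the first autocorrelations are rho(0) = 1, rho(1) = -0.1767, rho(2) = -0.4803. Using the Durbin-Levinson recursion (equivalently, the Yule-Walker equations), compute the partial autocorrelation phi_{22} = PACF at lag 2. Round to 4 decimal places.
\phi_{22} = -0.5280

The PACF at lag k is phi_{kk}, the last component of the solution
to the Yule-Walker system G_k phi = r_k where
  (G_k)_{ij} = rho(|i - j|), (r_k)_i = rho(i), i,j = 1..k.
Equivalently, Durbin-Levinson gives phi_{kk} iteratively:
  phi_{11} = rho(1)
  phi_{kk} = [rho(k) - sum_{j=1..k-1} phi_{k-1,j} rho(k-j)]
            / [1 - sum_{j=1..k-1} phi_{k-1,j} rho(j)],
  phi_{k,j} = phi_{k-1,j} - phi_{kk} phi_{k-1,k-j},  j = 1..k-1.
Step k = 1:
  phi_11 = rho(1) = -0.1767.
Step k = 2:
  phi_22 = [rho(2) - phi_11 rho(1)] / [1 - phi_11 rho(1)] = [-0.4803 - (-0.1767)(-0.1767)] / [1 - (-0.1767)(-0.1767)]
         = -0.51152289 / 0.96877711 = -0.528.
Therefore phi_{22} = -0.5280.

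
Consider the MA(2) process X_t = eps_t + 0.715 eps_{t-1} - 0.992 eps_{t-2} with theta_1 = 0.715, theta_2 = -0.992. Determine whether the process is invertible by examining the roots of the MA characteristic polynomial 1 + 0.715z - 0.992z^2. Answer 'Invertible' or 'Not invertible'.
\text{Not invertible}

The MA(q) characteristic polynomial is P(z) = 1 + 0.715z - 0.992z^2.
Invertibility requires all roots to lie outside the unit circle, i.e. |z| > 1 for every root.
Set 1 + (0.715) z + (-0.992) z^2 = 0, i.e. a z^2 + b z + c = 0 with a = -0.992, b = 0.715, c = 1.
Discriminant D = b^2 - 4ac = (0.715)^2 - 4*(-0.992)*1 = 0.511225 - (-3.968) = 4.479225.
D >= 0, so the roots are real: z = (-b +/- sqrt(D)) / (2a) = (-0.715 +/- 2.116418) / (-1.984).
  z_1 = (-0.715 + 2.116418) / (-1.984) = -0.7064,   |z_1| = 0.7064.
  z_2 = (-0.715 - 2.116418) / (-1.984) = 1.4271,   |z_2| = 1.4271.
Moduli of all roots: 0.7064, 1.4271.
All moduli strictly greater than 1? No.
Verdict: Not invertible.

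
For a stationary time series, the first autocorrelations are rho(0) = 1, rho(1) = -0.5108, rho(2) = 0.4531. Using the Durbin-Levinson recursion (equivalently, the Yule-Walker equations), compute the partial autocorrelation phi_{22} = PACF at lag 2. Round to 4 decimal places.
\phi_{22} = 0.2600

The PACF at lag k is phi_{kk}, the last component of the solution
to the Yule-Walker system G_k phi = r_k where
  (G_k)_{ij} = rho(|i - j|), (r_k)_i = rho(i), i,j = 1..k.
Equivalently, Durbin-Levinson gives phi_{kk} iteratively:
  phi_{11} = rho(1)
  phi_{kk} = [rho(k) - sum_{j=1..k-1} phi_{k-1,j} rho(k-j)]
            / [1 - sum_{j=1..k-1} phi_{k-1,j} rho(j)],
  phi_{k,j} = phi_{k-1,j} - phi_{kk} phi_{k-1,k-j},  j = 1..k-1.
Step k = 1:
  phi_11 = rho(1) = -0.5108.
Step k = 2:
  phi_22 = [rho(2) - phi_11 rho(1)] / [1 - phi_11 rho(1)] = [0.4531 - (-0.5108)(-0.5108)] / [1 - (-0.5108)(-0.5108)]
         = 0.19218336 / 0.73908336 = 0.26.
Therefore phi_{22} = 0.2600.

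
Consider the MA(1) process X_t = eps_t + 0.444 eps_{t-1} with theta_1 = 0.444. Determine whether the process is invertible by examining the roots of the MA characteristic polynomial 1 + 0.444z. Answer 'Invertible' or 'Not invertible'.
\text{Invertible}

The MA(q) characteristic polynomial is P(z) = 1 + 0.444z.
Invertibility requires all roots to lie outside the unit circle, i.e. |z| > 1 for every root.
This is linear in z: 1 + (0.444) z = 0  =>  z = -1/(0.444) = -2.252252,  |z| = 2.252252.
Moduli of all roots: 2.2523.
All moduli strictly greater than 1? Yes.
Verdict: Invertible.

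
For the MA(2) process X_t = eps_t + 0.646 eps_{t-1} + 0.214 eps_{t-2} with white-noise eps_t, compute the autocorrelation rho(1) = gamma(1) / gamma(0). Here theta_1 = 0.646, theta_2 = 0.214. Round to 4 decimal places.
\rho(1) = 0.5360

For an MA(q) process with theta_0 = 1, the autocovariance is
  gamma(k) = sigma^2 * sum_{i=0..q-k} theta_i * theta_{i+k},
and rho(k) = gamma(k) / gamma(0). Sigma^2 cancels.
  numerator   = (1)*(0.646) + (0.646)*(0.214) = 0.784244.
  denominator = (1)^2 + (0.646)^2 + (0.214)^2 = 1.463112.
  rho(1) = 0.784244 / 1.463112 = 0.5360.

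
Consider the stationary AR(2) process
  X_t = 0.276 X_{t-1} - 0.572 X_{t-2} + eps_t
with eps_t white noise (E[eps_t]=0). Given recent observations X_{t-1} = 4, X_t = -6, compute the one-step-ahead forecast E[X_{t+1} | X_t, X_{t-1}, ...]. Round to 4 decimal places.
E[X_{t+1} \mid \mathcal F_t] = -3.9440

For an AR(p) model X_t = c + sum_i phi_i X_{t-i} + eps_t, the
one-step-ahead conditional mean is
  E[X_{t+1} | X_t, ...] = c + sum_i phi_i X_{t+1-i}.
Substitute known values:
  E[X_{t+1} | ...] = (0.276) * (-6) + (-0.572) * (4)
                   = -3.9440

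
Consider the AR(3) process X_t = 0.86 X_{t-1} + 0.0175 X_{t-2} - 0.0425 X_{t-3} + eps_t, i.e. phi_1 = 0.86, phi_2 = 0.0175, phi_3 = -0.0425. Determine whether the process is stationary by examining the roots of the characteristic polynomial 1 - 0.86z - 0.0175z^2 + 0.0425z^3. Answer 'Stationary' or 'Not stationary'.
\text{Stationary}

The AR(p) characteristic polynomial is P(z) = 1 - 0.86z - 0.0175z^2 + 0.0425z^3.
Stationarity requires all roots to lie outside the unit circle, i.e. |z| > 1 for every root.
Degree 3: look for a simple real root z0 first, then factor out (1 - z/z0) and solve the remaining quadratic.
Testing z0 = 4: P(4) = 1 + (-0.86)(4) + (-0.0175)(4)^2 + (0.0425)(4)^3
  = 1 + (-3.44) + (-0.28) + (2.72) = 0.  So z_0 = 4 is a root, |z_0| = 4.
Divide out the factor (1 - 0.25 z) = (1 - z/z0) (since 1/z0 = 0.25):
  P(z) = (1 - 0.25 z)(1 + (-0.61) z + (-0.17) z^2)
  [check: z-coef -0.61 - (0.25) = -0.86; z^2-coef -0.17 - (0.25)(-0.61) = -0.0175; z^3-coef -(0.25)(-0.17) = 0.0425.]
Remaining roots from the quadratic factor 1 + (-0.61) z + (-0.17) z^2:
  Set 1 + (-0.61) z + (-0.17) z^2 = 0, i.e. a z^2 + b z + c = 0 with a = -0.17, b = -0.61, c = 1.
  Discriminant D = b^2 - 4ac = (-0.61)^2 - 4*(-0.17)*1 = 0.3721 - (-0.68) = 1.0521.
  D >= 0, so the roots are real: z = (-b +/- sqrt(D)) / (2a) = (0.61 +/- 1.025719) / (-0.34).
    z_1 = (0.61 + 1.025719) / (-0.34) = -4.8109,   |z_1| = 4.8109.
    z_2 = (0.61 - 1.025719) / (-0.34) = 1.2227,   |z_2| = 1.2227.
Moduli of all roots: 4.0000, 4.8109, 1.2227.
All moduli strictly greater than 1? Yes.
Verdict: Stationary.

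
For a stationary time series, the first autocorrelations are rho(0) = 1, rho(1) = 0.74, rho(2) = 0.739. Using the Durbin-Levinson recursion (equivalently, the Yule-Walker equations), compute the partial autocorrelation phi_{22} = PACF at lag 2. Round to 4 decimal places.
\phi_{22} = 0.4231

The PACF at lag k is phi_{kk}, the last component of the solution
to the Yule-Walker system G_k phi = r_k where
  (G_k)_{ij} = rho(|i - j|), (r_k)_i = rho(i), i,j = 1..k.
Equivalently, Durbin-Levinson gives phi_{kk} iteratively:
  phi_{11} = rho(1)
  phi_{kk} = [rho(k) - sum_{j=1..k-1} phi_{k-1,j} rho(k-j)]
            / [1 - sum_{j=1..k-1} phi_{k-1,j} rho(j)],
  phi_{k,j} = phi_{k-1,j} - phi_{kk} phi_{k-1,k-j},  j = 1..k-1.
Step k = 1:
  phi_11 = rho(1) = 0.74.
Step k = 2:
  phi_22 = [rho(2) - phi_11 rho(1)] / [1 - phi_11 rho(1)] = [0.739 - (0.74)(0.74)] / [1 - (0.74)(0.74)]
         = 0.1914 / 0.4524 = 0.4231.
Therefore phi_{22} = 0.4231.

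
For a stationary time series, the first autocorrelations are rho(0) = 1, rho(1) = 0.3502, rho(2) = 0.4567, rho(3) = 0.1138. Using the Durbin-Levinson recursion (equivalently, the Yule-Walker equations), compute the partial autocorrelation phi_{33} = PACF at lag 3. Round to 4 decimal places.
\phi_{33} = -0.1581

The PACF at lag k is phi_{kk}, the last component of the solution
to the Yule-Walker system G_k phi = r_k where
  (G_k)_{ij} = rho(|i - j|), (r_k)_i = rho(i), i,j = 1..k.
Equivalently, Durbin-Levinson gives phi_{kk} iteratively:
  phi_{11} = rho(1)
  phi_{kk} = [rho(k) - sum_{j=1..k-1} phi_{k-1,j} rho(k-j)]
            / [1 - sum_{j=1..k-1} phi_{k-1,j} rho(j)],
  phi_{k,j} = phi_{k-1,j} - phi_{kk} phi_{k-1,k-j},  j = 1..k-1.
Step k = 1:
  phi_11 = rho(1) = 0.3502.
Step k = 2:
  phi_22 = [rho(2) - phi_11 rho(1)] / [1 - phi_11 rho(1)] = [0.4567 - (0.3502)(0.3502)] / [1 - (0.3502)(0.3502)]
         = 0.33405996 / 0.87735996 = 0.380756.
  Update: phi_21 = phi_11 - phi_22 phi_11 = 0.3502 - (0.380756)(0.3502) = 0.216859.
Step k = 3:
  phi_33 = [rho(3) - phi_21 rho(2) - phi_22 rho(1)] / [1 - phi_21 rho(1) - phi_22 rho(2)]
    numerator   = 0.1138 - (0.216859)(0.4567) - (0.380756)(0.3502) = -0.11858035
    denominator = 1 - (0.216859)(0.3502) - (0.380756)(0.4567) = 0.75016467
  phi_33 = -0.11858035 / 0.75016467 = -0.1581.
Therefore phi_{33} = -0.1581.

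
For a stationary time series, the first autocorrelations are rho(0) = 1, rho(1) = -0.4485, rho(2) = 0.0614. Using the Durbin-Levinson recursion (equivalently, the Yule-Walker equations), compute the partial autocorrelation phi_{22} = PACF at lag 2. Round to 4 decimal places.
\phi_{22} = -0.1749

The PACF at lag k is phi_{kk}, the last component of the solution
to the Yule-Walker system G_k phi = r_k where
  (G_k)_{ij} = rho(|i - j|), (r_k)_i = rho(i), i,j = 1..k.
Equivalently, Durbin-Levinson gives phi_{kk} iteratively:
  phi_{11} = rho(1)
  phi_{kk} = [rho(k) - sum_{j=1..k-1} phi_{k-1,j} rho(k-j)]
            / [1 - sum_{j=1..k-1} phi_{k-1,j} rho(j)],
  phi_{k,j} = phi_{k-1,j} - phi_{kk} phi_{k-1,k-j},  j = 1..k-1.
Step k = 1:
  phi_11 = rho(1) = -0.4485.
Step k = 2:
  phi_22 = [rho(2) - phi_11 rho(1)] / [1 - phi_11 rho(1)] = [0.0614 - (-0.4485)(-0.4485)] / [1 - (-0.4485)(-0.4485)]
         = -0.13975225 / 0.79884775 = -0.1749.
Therefore phi_{22} = -0.1749.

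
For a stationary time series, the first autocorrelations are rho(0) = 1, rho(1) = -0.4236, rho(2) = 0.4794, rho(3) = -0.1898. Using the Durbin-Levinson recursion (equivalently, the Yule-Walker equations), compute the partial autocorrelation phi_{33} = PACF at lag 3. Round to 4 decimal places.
\phi_{33} = 0.1321

The PACF at lag k is phi_{kk}, the last component of the solution
to the Yule-Walker system G_k phi = r_k where
  (G_k)_{ij} = rho(|i - j|), (r_k)_i = rho(i), i,j = 1..k.
Equivalently, Durbin-Levinson gives phi_{kk} iteratively:
  phi_{11} = rho(1)
  phi_{kk} = [rho(k) - sum_{j=1..k-1} phi_{k-1,j} rho(k-j)]
            / [1 - sum_{j=1..k-1} phi_{k-1,j} rho(j)],
  phi_{k,j} = phi_{k-1,j} - phi_{kk} phi_{k-1,k-j},  j = 1..k-1.
Step k = 1:
  phi_11 = rho(1) = -0.4236.
Step k = 2:
  phi_22 = [rho(2) - phi_11 rho(1)] / [1 - phi_11 rho(1)] = [0.4794 - (-0.4236)(-0.4236)] / [1 - (-0.4236)(-0.4236)]
         = 0.29996304 / 0.82056304 = 0.365558.
  Update: phi_21 = phi_11 - phi_22 phi_11 = -0.4236 - (0.365558)(-0.4236) = -0.26875.
Step k = 3:
  phi_33 = [rho(3) - phi_21 rho(2) - phi_22 rho(1)] / [1 - phi_21 rho(1) - phi_22 rho(2)]
    numerator   = -0.1898 - (-0.26875)(0.4794) - (0.365558)(-0.4236) = 0.09388885
    denominator = 1 - (-0.26875)(-0.4236) - (0.365558)(0.4794) = 0.71090928
  phi_33 = 0.09388885 / 0.71090928 = 0.1321.
Therefore phi_{33} = 0.1321.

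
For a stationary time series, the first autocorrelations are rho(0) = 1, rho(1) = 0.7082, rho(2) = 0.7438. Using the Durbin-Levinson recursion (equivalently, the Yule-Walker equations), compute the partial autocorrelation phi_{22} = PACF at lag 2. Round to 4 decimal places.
\phi_{22} = 0.4860

The PACF at lag k is phi_{kk}, the last component of the solution
to the Yule-Walker system G_k phi = r_k where
  (G_k)_{ij} = rho(|i - j|), (r_k)_i = rho(i), i,j = 1..k.
Equivalently, Durbin-Levinson gives phi_{kk} iteratively:
  phi_{11} = rho(1)
  phi_{kk} = [rho(k) - sum_{j=1..k-1} phi_{k-1,j} rho(k-j)]
            / [1 - sum_{j=1..k-1} phi_{k-1,j} rho(j)],
  phi_{k,j} = phi_{k-1,j} - phi_{kk} phi_{k-1,k-j},  j = 1..k-1.
Step k = 1:
  phi_11 = rho(1) = 0.7082.
Step k = 2:
  phi_22 = [rho(2) - phi_11 rho(1)] / [1 - phi_11 rho(1)] = [0.7438 - (0.7082)(0.7082)] / [1 - (0.7082)(0.7082)]
         = 0.24225276 / 0.49845276 = 0.486.
Therefore phi_{22} = 0.4860.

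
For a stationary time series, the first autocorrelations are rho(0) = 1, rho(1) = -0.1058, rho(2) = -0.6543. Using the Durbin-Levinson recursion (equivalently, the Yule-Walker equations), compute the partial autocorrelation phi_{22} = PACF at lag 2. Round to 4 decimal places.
\phi_{22} = -0.6730

The PACF at lag k is phi_{kk}, the last component of the solution
to the Yule-Walker system G_k phi = r_k where
  (G_k)_{ij} = rho(|i - j|), (r_k)_i = rho(i), i,j = 1..k.
Equivalently, Durbin-Levinson gives phi_{kk} iteratively:
  phi_{11} = rho(1)
  phi_{kk} = [rho(k) - sum_{j=1..k-1} phi_{k-1,j} rho(k-j)]
            / [1 - sum_{j=1..k-1} phi_{k-1,j} rho(j)],
  phi_{k,j} = phi_{k-1,j} - phi_{kk} phi_{k-1,k-j},  j = 1..k-1.
Step k = 1:
  phi_11 = rho(1) = -0.1058.
Step k = 2:
  phi_22 = [rho(2) - phi_11 rho(1)] / [1 - phi_11 rho(1)] = [-0.6543 - (-0.1058)(-0.1058)] / [1 - (-0.1058)(-0.1058)]
         = -0.66549364 / 0.98880636 = -0.673.
Therefore phi_{22} = -0.6730.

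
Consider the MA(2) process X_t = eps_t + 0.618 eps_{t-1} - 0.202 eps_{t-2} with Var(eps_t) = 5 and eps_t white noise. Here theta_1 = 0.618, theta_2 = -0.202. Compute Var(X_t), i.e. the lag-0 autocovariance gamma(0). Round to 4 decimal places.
\gamma(0) = 7.1136

For an MA(q) process X_t = eps_t + sum_i theta_i eps_{t-i} with
Var(eps_t) = sigma^2, the variance is
  gamma(0) = sigma^2 * (1 + sum_i theta_i^2).
  sum_i theta_i^2 = (0.618)^2 + (-0.202)^2 = 0.381924 + 0.040804 = 0.422728.
  gamma(0) = 5 * (1 + 0.422728) = 5 * 1.422728 = 7.11364, which rounds to 7.1136.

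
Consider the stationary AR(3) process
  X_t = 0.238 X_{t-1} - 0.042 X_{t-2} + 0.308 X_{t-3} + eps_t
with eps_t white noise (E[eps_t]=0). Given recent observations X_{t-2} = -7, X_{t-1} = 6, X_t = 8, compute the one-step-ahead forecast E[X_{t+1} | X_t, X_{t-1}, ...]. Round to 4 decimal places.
E[X_{t+1} \mid \mathcal F_t] = -0.5040

For an AR(p) model X_t = c + sum_i phi_i X_{t-i} + eps_t, the
one-step-ahead conditional mean is
  E[X_{t+1} | X_t, ...] = c + sum_i phi_i X_{t+1-i}.
Substitute known values:
  E[X_{t+1} | ...] = (0.238) * (8) + (-0.042) * (6) + (0.308) * (-7)
                   = -0.5040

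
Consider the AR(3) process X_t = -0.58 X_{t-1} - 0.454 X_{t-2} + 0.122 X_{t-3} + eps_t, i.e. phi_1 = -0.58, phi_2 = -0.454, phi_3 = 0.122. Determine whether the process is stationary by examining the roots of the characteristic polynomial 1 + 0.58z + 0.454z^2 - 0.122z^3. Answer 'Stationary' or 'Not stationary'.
\text{Stationary}

The AR(p) characteristic polynomial is P(z) = 1 + 0.58z + 0.454z^2 - 0.122z^3.
Stationarity requires all roots to lie outside the unit circle, i.e. |z| > 1 for every root.
Degree 3: look for a simple real root z0 first, then factor out (1 - z/z0) and solve the remaining quadratic.
Testing z0 = 5: P(5) = 1 + (0.58)(5) + (0.454)(5)^2 + (-0.122)(5)^3
  = 1 + (2.9) + (11.35) + (-15.25) = 0.  So z_0 = 5 is a root, |z_0| = 5.
Divide out the factor (1 - 0.2 z) = (1 - z/z0) (since 1/z0 = 0.2):
  P(z) = (1 - 0.2 z)(1 + (0.78) z + (0.61) z^2)
  [check: z-coef 0.78 - (0.2) = 0.58; z^2-coef 0.61 - (0.2)(0.78) = 0.454; z^3-coef -(0.2)(0.61) = -0.122.]
Remaining roots from the quadratic factor 1 + (0.78) z + (0.61) z^2:
  Set 1 + (0.78) z + (0.61) z^2 = 0, i.e. a z^2 + b z + c = 0 with a = 0.61, b = 0.78, c = 1.
  Discriminant D = b^2 - 4ac = (0.78)^2 - 4*(0.61)*1 = 0.6084 - (2.44) = -1.8316.
  D < 0, so the roots are the complex-conjugate pair z = (-b +/- i sqrt(-D)) / (2a) = -0.6393 +/- 1.1093i.
  For a conjugate pair |z|^2 = z * conj(z) = (product of roots) = c/a = 1/(0.61) = 1.639344, so |z| = sqrt(1.639344) = 1.2804 for both roots.
Moduli of all roots: 5.0000, 1.2804, 1.2804.
All moduli strictly greater than 1? Yes.
Verdict: Stationary.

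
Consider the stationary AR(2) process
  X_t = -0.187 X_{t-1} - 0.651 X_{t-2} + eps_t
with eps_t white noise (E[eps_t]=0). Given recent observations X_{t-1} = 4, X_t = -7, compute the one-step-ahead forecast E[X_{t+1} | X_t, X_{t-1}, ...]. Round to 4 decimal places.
E[X_{t+1} \mid \mathcal F_t] = -1.2950

For an AR(p) model X_t = c + sum_i phi_i X_{t-i} + eps_t, the
one-step-ahead conditional mean is
  E[X_{t+1} | X_t, ...] = c + sum_i phi_i X_{t+1-i}.
Substitute known values:
  E[X_{t+1} | ...] = (-0.187) * (-7) + (-0.651) * (4)
                   = -1.2950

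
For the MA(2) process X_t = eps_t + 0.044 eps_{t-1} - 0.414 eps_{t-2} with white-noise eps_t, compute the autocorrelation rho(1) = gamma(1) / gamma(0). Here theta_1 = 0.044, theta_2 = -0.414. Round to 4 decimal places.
\rho(1) = 0.0220

For an MA(q) process with theta_0 = 1, the autocovariance is
  gamma(k) = sigma^2 * sum_{i=0..q-k} theta_i * theta_{i+k},
and rho(k) = gamma(k) / gamma(0). Sigma^2 cancels.
  numerator   = (1)*(0.044) + (0.044)*(-0.414) = 0.025784.
  denominator = (1)^2 + (0.044)^2 + (-0.414)^2 = 1.173332.
  rho(1) = 0.025784 / 1.173332 = 0.0220.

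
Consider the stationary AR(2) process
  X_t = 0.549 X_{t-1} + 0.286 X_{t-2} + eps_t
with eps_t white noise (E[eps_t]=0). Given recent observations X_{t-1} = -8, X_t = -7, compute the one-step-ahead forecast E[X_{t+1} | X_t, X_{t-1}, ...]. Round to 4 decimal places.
E[X_{t+1} \mid \mathcal F_t] = -6.1310

For an AR(p) model X_t = c + sum_i phi_i X_{t-i} + eps_t, the
one-step-ahead conditional mean is
  E[X_{t+1} | X_t, ...] = c + sum_i phi_i X_{t+1-i}.
Substitute known values:
  E[X_{t+1} | ...] = (0.549) * (-7) + (0.286) * (-8)
                   = -6.1310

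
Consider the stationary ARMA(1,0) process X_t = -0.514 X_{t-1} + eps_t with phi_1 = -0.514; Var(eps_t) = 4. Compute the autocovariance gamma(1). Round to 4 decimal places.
\gamma(1) = -2.7942

Multiply the model equation by X_{t-k} and take expectations. With theta_0 = psi_0 = 1 and psi_j the MA(infinity) weights, this gives
  gamma(k) - sum_i phi_i gamma(k-i) = c_k,
  c_k = sigma^2 * sum_{j=k..q} theta_j psi_{j-k}   (c_k = 0 for k > q),
using gamma(-m) = gamma(m).
Pure AR (q = 0): c_0 = sigma^2 = 4, c_k = 0 for k >= 1.
Equations for k = 0 and k = 1 (AR order 1):
  gamma(0) = phi_1 gamma(1) + c_0
  gamma(1) = phi_1 gamma(0) + c_1
Substituting the second into the first: gamma(0) (1 - phi_1^2) = c_0 + phi_1 c_1, so
  gamma(0) = c_0 / (1 - phi_1^2) = 4 / (1 - (-0.514)^2) = 4 / 0.735804 = 5.43623.
  gamma(1) = phi_1 gamma(0) = (-0.514)(5.43623) = -2.794222.
Therefore gamma(1) = -2.7942 (to 4 decimal places).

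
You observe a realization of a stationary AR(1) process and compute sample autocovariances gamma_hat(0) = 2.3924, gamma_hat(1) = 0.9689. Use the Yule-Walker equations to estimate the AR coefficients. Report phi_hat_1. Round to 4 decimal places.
\hat\phi_{1} = 0.4050

The Yule-Walker equations for an AR(p) process read, in matrix form,
  Gamma_p phi = r_p,   with   (Gamma_p)_{ij} = gamma(|i - j|),
                       (r_p)_i = gamma(i),   i,j = 1..p.
Substitute the sample gammas (Toeplitz matrix and right-hand side of size 1):
  Gamma_p = [[2.3924]]
  r_p     = [0.9689]
With p = 1 this is the single equation gamma(0) phi_1 = gamma(1):
  phi_hat_1 = gamma(1) / gamma(0) = 0.9689 / 2.3924 = 0.4050.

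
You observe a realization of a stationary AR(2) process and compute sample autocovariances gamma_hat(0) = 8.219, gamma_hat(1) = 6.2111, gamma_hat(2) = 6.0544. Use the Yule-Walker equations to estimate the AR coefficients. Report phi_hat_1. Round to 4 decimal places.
\hat\phi_{1} = 0.4640

The Yule-Walker equations for an AR(p) process read, in matrix form,
  Gamma_p phi = r_p,   with   (Gamma_p)_{ij} = gamma(|i - j|),
                       (r_p)_i = gamma(i),   i,j = 1..p.
Substitute the sample gammas (Toeplitz matrix and right-hand side of size 2):
  Gamma_p = [[8.219, 6.2111], [6.2111, 8.219]]
  r_p     = [6.2111, 6.0544]
Written out:
  8.219 phi_1 + 6.2111 phi_2 = 6.2111
  6.2111 phi_1 + 8.219 phi_2 = 6.0544
Solve by Cramer's rule:
  det = gamma(0)^2 - gamma(1)^2 = (8.219)^2 - (6.2111)^2 = 67.551961 - 38.57776321 = 28.97419779
  phi_hat_1 = [gamma(1) gamma(0) - gamma(1) gamma(2)] / det = [(6.2111)(8.219) - (6.2111)(6.0544)] / 28.97419779 = 13.44454706 / 28.97419779 = 0.464
  phi_hat_2 = [gamma(0) gamma(2) - gamma(1)^2] / det = [(8.219)(6.0544) - (6.2111)^2] / 28.97419779 = 11.18335039 / 28.97419779 = 0.386
So phi_hat = [0.4640, 0.3860].
Therefore phi_hat_1 = 0.4640.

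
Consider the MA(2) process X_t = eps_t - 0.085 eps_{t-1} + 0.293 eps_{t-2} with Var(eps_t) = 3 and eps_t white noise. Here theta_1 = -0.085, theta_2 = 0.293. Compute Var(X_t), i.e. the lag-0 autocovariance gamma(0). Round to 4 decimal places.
\gamma(0) = 3.2792

For an MA(q) process X_t = eps_t + sum_i theta_i eps_{t-i} with
Var(eps_t) = sigma^2, the variance is
  gamma(0) = sigma^2 * (1 + sum_i theta_i^2).
  sum_i theta_i^2 = (-0.085)^2 + (0.293)^2 = 0.007225 + 0.085849 = 0.093074.
  gamma(0) = 3 * (1 + 0.093074) = 3 * 1.093074 = 3.279222, which rounds to 3.2792.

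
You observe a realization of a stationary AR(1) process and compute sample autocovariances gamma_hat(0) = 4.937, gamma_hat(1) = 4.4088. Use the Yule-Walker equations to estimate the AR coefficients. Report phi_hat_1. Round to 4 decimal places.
\hat\phi_{1} = 0.8930

The Yule-Walker equations for an AR(p) process read, in matrix form,
  Gamma_p phi = r_p,   with   (Gamma_p)_{ij} = gamma(|i - j|),
                       (r_p)_i = gamma(i),   i,j = 1..p.
Substitute the sample gammas (Toeplitz matrix and right-hand side of size 1):
  Gamma_p = [[4.937]]
  r_p     = [4.4088]
With p = 1 this is the single equation gamma(0) phi_1 = gamma(1):
  phi_hat_1 = gamma(1) / gamma(0) = 4.4088 / 4.937 = 0.8930.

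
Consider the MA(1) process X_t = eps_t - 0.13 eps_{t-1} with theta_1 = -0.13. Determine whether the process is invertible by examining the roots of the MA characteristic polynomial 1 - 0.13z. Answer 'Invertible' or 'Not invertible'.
\text{Invertible}

The MA(q) characteristic polynomial is P(z) = 1 - 0.13z.
Invertibility requires all roots to lie outside the unit circle, i.e. |z| > 1 for every root.
This is linear in z: 1 + (-0.13) z = 0  =>  z = -1/(-0.13) = 7.692308,  |z| = 7.692308.
Moduli of all roots: 7.6923.
All moduli strictly greater than 1? Yes.
Verdict: Invertible.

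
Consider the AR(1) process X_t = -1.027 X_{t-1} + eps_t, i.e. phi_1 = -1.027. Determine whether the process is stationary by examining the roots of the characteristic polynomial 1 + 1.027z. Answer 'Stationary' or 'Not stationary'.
\text{Not stationary}

The AR(p) characteristic polynomial is P(z) = 1 + 1.027z.
Stationarity requires all roots to lie outside the unit circle, i.e. |z| > 1 for every root.
This is linear in z: 1 + (1.027) z = 0  =>  z = -1/(1.027) = -0.97371,  |z| = 0.97371.
Moduli of all roots: 0.9737.
All moduli strictly greater than 1? No.
Verdict: Not stationary.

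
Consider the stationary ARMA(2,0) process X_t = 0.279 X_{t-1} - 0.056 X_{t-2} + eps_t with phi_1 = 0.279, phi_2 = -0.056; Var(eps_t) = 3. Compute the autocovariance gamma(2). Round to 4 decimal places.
\gamma(2) = 0.0573

Multiply the model equation by X_{t-k} and take expectations. With theta_0 = psi_0 = 1 and psi_j the MA(infinity) weights, this gives
  gamma(k) - sum_i phi_i gamma(k-i) = c_k,
  c_k = sigma^2 * sum_{j=k..q} theta_j psi_{j-k}   (c_k = 0 for k > q),
using gamma(-m) = gamma(m).
Pure AR (q = 0): c_0 = sigma^2 = 3, c_k = 0 for k >= 1.
Equations for k = 0, 1, 2 (AR order 2, c_2 = 0):
  (E0) gamma(0) = phi_1 gamma(1) + phi_2 gamma(2) + c_0
  (E1) gamma(1) = phi_1 gamma(0) + phi_2 gamma(1) + c_1
  (E2) gamma(2) = phi_1 gamma(1) + phi_2 gamma(0)
From (E1): gamma(1) = A gamma(0) + B with
  A = phi_1 / (1 - phi_2) = 0.279 / 1.056 = 0.264205,   B = c_1 / (1 - phi_2) = 0 / 1.056 = 0.
Insert (E2) into (E0): gamma(0) (1 - phi_2^2) = phi_1 (1 + phi_2) gamma(1) + c_0.
  phi_1 (1 + phi_2) = (0.279)(0.944) = 0.263376,   1 - phi_2^2 = 0.996864.
Replace gamma(1) by A gamma(0) + B and collect gamma(0):
  gamma(0) [0.996864 - (0.263376)(0.264205)] = c_0 = 3
  gamma(0) * 0.927279 = 3
  gamma(0) = 3 / 0.927279 = 3.235273.
  gamma(1) = A gamma(0) = (0.264205)(3.235273) = 0.854774.
  gamma(2) = phi_1 gamma(1) + phi_2 gamma(0) = (0.279)(0.854774) + (-0.056)(3.235273) = 0.057307.
Therefore gamma(2) = 0.0573 (to 4 decimal places).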